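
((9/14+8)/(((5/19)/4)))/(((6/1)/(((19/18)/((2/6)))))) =43681/630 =69.33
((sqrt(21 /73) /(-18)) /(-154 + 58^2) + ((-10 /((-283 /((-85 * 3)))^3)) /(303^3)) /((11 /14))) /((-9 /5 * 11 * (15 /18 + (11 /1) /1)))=0.00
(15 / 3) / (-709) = -5 / 709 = -0.01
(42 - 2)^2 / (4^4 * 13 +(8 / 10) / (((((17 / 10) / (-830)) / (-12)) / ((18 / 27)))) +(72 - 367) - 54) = 27200 / 103763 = 0.26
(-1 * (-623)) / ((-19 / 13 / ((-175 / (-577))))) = -1417325 / 10963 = -129.28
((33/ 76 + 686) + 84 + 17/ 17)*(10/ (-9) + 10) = 390860/ 57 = 6857.19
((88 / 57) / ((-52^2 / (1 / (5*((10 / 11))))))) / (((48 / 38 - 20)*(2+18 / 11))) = 1331 / 721968000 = 0.00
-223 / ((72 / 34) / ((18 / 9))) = -3791 / 18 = -210.61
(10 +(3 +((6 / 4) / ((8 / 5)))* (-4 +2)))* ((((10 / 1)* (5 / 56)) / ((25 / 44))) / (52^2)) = 979 / 151424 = 0.01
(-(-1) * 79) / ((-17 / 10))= -790 / 17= -46.47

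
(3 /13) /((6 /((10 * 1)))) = 5 /13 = 0.38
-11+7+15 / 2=7 / 2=3.50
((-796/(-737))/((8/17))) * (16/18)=13532/6633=2.04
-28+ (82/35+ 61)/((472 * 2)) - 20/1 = -1583703/33040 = -47.93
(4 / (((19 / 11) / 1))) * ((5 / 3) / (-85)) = -44 / 969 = -0.05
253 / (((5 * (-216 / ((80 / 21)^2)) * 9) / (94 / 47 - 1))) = -40480 / 107163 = -0.38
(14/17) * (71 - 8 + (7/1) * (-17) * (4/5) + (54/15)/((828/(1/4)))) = -207361/7820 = -26.52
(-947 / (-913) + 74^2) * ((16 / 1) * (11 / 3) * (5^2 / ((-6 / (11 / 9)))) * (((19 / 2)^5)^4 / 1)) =-638169678135439925493372207627125 / 10878976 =-58660822317784314028578810.00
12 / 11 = 1.09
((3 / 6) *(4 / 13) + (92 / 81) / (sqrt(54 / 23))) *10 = 20 / 13 + 460 *sqrt(138) / 729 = 8.95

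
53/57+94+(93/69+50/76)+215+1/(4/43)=1692163/5244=322.69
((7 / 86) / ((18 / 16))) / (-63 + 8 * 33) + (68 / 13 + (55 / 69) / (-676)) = 6325270385 / 1209432276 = 5.23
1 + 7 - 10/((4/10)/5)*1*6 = -742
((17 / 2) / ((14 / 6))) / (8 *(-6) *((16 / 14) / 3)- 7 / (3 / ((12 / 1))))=-17 / 216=-0.08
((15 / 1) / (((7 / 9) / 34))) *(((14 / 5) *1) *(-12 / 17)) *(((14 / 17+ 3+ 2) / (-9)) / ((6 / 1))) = 2376 / 17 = 139.76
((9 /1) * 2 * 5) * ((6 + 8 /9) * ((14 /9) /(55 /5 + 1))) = 2170 /27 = 80.37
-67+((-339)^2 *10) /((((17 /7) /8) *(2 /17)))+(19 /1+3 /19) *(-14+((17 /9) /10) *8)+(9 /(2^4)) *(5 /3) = 440189221577 /13680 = 32177574.68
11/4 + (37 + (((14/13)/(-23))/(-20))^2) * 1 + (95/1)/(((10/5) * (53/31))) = 15999427761/236912650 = 67.53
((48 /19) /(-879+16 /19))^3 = -110592 /4644924219125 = -0.00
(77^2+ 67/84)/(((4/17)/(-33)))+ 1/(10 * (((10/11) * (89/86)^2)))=-18445088031557/22178800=-831654.01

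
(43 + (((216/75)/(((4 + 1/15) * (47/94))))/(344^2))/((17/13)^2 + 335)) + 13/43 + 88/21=42674198086021/898540335840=47.49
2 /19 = 0.11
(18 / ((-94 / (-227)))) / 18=227 / 94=2.41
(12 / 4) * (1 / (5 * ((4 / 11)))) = 33 / 20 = 1.65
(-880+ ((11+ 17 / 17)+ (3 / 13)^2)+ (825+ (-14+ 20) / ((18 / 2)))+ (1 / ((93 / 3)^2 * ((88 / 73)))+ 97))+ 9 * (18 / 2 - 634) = -238831157965 / 42875976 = -5570.28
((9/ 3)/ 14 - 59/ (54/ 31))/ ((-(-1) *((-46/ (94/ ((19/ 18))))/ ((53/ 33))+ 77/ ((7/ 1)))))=-31690502/ 10054737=-3.15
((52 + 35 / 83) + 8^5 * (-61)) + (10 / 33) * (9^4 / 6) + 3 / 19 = -34667355993 / 17347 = -1998464.06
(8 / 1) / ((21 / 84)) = 32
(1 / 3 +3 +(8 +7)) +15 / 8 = 485 / 24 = 20.21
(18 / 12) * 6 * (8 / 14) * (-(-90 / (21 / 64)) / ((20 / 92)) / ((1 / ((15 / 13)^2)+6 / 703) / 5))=251460288000 / 5887693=42709.48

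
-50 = -50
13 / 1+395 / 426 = 5933 / 426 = 13.93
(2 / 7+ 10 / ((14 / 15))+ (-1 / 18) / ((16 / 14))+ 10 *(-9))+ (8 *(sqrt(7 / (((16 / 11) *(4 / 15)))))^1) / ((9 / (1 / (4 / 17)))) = -11383 / 144+ 17 *sqrt(1155) / 36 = -63.00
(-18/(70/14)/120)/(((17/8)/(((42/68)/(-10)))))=63/72250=0.00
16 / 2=8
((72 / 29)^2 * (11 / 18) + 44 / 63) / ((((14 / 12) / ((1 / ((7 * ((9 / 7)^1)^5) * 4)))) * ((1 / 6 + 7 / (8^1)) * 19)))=2440592 / 1241505225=0.00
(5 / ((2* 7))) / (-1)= -5 / 14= -0.36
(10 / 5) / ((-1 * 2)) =-1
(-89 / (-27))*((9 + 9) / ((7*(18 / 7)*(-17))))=-89 / 459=-0.19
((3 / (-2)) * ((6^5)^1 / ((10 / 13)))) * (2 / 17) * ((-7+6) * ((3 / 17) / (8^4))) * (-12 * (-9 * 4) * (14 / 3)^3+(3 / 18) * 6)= 249652611 / 73984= 3374.41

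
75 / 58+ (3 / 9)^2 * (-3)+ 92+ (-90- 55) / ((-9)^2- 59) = 82655 / 957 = 86.37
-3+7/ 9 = -20/ 9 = -2.22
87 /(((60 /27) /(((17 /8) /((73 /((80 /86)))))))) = 13311 /12556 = 1.06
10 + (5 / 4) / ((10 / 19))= 99 / 8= 12.38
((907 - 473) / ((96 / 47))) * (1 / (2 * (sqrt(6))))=10199 * sqrt(6) / 576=43.37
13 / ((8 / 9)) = 117 / 8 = 14.62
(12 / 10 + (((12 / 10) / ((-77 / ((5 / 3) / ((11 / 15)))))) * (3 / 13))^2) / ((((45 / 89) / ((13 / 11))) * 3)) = 21582299038 / 23082634575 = 0.94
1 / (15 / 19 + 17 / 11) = 209 / 488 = 0.43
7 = 7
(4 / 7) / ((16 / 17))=17 / 28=0.61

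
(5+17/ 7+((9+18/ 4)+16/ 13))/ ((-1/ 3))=-12099/ 182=-66.48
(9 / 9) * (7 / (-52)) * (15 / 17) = -105 / 884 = -0.12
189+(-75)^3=-421686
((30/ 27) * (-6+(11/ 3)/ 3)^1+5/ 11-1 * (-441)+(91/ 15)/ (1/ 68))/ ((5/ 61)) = 230632826/ 22275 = 10353.89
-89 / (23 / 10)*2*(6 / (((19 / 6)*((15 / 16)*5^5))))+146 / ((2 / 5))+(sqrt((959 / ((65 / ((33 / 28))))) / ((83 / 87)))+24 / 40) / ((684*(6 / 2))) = sqrt(235777685) / 7380360+17941866203 / 49162500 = 364.95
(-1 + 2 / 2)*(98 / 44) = 0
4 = 4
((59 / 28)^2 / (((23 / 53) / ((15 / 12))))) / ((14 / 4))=922465 / 252448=3.65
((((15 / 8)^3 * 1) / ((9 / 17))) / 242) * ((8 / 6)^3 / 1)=0.12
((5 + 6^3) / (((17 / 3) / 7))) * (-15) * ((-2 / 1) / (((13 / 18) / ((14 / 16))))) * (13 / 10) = 51597 / 4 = 12899.25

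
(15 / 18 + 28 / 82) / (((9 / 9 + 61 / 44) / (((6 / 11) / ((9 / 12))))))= 4624 / 12915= 0.36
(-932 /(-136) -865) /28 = -30.65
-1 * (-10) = 10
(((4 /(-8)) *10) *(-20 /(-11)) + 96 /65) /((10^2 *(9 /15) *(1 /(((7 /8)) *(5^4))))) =-238175 /3432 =-69.40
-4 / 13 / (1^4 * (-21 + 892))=-4 / 11323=-0.00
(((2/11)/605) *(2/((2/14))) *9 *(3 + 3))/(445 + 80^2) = 0.00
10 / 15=2 / 3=0.67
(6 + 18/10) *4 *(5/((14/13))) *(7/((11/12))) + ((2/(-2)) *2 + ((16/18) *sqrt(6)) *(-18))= 12146/11 - 16 *sqrt(6)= 1064.99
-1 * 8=-8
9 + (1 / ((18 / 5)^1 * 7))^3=9.00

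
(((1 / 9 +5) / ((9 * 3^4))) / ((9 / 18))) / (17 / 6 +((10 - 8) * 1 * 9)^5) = 184 / 24794948475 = 0.00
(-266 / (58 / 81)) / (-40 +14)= 10773 / 754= 14.29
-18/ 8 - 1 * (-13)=43/ 4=10.75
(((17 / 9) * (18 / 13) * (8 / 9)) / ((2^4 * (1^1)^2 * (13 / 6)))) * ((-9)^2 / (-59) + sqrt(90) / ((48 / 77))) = -918 / 9971 + 1309 * sqrt(10) / 4056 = 0.93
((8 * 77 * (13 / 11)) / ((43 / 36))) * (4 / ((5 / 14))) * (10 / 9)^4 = 326144000 / 31347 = 10404.31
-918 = -918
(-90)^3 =-729000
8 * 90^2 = 64800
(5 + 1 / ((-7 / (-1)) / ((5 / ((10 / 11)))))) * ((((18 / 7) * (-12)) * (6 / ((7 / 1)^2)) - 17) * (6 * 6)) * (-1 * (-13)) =-135085158 / 2401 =-56262.04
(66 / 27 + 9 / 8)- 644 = -46111 / 72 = -640.43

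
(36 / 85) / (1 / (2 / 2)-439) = -6 / 6205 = -0.00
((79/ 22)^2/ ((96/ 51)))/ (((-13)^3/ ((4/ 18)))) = -106097/ 153122112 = -0.00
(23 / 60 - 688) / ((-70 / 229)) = 9447853 / 4200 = 2249.49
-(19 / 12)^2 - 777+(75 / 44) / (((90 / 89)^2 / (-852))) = -3484303 / 1584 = -2199.69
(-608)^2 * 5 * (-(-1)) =1848320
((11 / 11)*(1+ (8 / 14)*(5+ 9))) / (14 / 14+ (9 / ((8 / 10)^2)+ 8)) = 16 / 41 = 0.39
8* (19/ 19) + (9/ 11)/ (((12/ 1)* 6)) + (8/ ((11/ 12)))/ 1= 1473/ 88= 16.74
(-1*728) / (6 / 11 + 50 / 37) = -383.80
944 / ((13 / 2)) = 1888 / 13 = 145.23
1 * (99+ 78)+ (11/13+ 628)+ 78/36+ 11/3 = 63311/78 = 811.68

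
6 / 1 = 6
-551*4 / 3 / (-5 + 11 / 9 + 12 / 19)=62814 / 269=233.51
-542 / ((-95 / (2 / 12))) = 271 / 285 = 0.95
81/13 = 6.23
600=600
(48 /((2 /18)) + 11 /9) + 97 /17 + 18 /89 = 5979638 /13617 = 439.13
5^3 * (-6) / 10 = -75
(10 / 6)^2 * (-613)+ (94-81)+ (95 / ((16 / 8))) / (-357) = -3619789 / 2142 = -1689.91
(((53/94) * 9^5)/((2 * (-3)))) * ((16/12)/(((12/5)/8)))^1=-1159110/47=-24661.91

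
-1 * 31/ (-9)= 31/ 9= 3.44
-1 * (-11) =11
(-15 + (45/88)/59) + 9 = -31107/5192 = -5.99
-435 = -435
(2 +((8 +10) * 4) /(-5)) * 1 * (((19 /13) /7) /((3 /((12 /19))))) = -248 /455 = -0.55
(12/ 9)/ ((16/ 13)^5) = 0.47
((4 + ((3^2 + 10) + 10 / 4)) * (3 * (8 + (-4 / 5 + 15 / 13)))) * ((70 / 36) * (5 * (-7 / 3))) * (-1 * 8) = 1507730 / 13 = 115979.23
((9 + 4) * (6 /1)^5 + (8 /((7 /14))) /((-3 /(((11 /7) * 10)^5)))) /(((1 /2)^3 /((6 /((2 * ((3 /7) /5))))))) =-10103385678080 /7203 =-1402663567.69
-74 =-74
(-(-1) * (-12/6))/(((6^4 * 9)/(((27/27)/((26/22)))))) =-11/75816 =-0.00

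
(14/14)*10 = 10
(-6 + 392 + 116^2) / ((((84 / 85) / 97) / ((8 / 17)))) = 4475580 / 7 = 639368.57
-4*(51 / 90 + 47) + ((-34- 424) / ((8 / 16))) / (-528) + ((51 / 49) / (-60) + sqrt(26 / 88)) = -101628 / 539 + sqrt(143) / 22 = -188.01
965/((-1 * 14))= -965/14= -68.93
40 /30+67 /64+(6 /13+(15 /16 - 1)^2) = 28411 /9984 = 2.85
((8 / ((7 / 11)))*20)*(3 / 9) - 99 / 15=8107 / 105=77.21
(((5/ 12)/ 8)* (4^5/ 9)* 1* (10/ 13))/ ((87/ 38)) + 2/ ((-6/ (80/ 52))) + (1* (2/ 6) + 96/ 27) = 163895/ 30537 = 5.37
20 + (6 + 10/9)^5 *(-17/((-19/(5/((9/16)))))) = 1460490828220/10097379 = 144640.59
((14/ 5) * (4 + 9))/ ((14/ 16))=208/ 5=41.60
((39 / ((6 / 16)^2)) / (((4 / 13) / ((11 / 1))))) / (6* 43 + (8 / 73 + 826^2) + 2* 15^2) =135707 / 9348345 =0.01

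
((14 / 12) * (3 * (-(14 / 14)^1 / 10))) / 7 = -1 / 20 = -0.05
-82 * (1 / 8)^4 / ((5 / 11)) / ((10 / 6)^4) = -36531 / 6400000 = -0.01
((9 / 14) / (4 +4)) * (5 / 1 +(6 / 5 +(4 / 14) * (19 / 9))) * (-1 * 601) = -1287943 / 3920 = -328.56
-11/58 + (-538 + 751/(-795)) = -24859483/46110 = -539.13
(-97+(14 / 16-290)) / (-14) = 3089 / 112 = 27.58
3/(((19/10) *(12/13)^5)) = 1856465/787968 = 2.36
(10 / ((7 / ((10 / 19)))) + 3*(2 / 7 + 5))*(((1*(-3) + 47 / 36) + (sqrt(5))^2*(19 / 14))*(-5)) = -14170735 / 33516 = -422.81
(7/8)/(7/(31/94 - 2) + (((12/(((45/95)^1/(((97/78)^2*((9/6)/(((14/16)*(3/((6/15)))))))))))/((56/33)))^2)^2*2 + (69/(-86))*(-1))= 911270563620988387145135625/1611748143849591697487844061636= 0.00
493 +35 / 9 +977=13265 / 9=1473.89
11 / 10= 1.10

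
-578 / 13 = -44.46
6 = 6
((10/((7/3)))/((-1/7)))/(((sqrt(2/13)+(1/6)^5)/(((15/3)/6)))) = -63.72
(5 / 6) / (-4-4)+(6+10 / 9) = 1009 / 144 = 7.01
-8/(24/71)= -71/3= -23.67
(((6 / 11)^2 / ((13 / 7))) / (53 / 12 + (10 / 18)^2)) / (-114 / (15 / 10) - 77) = -9072 / 40940471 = -0.00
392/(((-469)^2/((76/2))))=304/4489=0.07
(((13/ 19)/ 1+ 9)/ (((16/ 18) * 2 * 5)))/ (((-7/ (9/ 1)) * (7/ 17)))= -31671/ 9310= -3.40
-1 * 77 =-77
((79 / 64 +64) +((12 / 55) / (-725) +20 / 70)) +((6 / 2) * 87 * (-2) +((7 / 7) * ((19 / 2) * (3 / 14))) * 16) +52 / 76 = -143649191519 / 339416000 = -423.22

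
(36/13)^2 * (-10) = -12960/169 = -76.69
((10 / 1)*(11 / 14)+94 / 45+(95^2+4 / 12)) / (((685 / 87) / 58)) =4787162066 / 71925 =66557.69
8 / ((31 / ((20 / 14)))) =80 / 217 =0.37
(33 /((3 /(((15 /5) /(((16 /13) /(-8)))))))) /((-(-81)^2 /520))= 37180 /2187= 17.00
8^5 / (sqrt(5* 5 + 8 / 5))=32768* sqrt(665) / 133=6353.44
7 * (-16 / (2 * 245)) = -8 / 35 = -0.23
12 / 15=4 / 5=0.80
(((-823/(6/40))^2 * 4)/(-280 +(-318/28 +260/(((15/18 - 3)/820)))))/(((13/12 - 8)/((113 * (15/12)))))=8572275824000/344038071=24916.65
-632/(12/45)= -2370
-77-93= -170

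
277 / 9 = 30.78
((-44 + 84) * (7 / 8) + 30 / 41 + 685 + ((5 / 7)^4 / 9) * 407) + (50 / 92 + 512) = 50741356063 / 40754574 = 1245.05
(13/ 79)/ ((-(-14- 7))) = 0.01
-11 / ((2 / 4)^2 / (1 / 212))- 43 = -2290 / 53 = -43.21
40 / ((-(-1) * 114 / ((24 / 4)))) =40 / 19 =2.11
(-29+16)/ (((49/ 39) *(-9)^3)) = 169/ 11907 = 0.01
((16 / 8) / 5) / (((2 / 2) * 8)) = 0.05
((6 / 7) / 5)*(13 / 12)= 13 / 70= 0.19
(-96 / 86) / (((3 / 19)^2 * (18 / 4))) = -11552 / 1161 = -9.95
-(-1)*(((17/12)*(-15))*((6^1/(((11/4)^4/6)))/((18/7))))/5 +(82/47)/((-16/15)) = -14731447/5505016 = -2.68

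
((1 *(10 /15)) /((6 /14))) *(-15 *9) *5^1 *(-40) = 42000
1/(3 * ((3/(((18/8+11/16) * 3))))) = 47/48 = 0.98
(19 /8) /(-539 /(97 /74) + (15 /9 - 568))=-5529 /2275688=-0.00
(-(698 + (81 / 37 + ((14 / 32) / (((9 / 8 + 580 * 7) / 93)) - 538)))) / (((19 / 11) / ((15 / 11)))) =-128.05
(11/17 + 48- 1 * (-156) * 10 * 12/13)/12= 25307/204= 124.05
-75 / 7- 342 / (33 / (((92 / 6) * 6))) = -74241 / 77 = -964.17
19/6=3.17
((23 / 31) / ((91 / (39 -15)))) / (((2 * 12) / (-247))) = -437 / 217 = -2.01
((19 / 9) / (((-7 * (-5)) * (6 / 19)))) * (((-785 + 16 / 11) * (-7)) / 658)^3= 110.63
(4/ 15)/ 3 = 4/ 45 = 0.09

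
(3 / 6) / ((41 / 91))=91 / 82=1.11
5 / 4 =1.25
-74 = -74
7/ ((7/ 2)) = 2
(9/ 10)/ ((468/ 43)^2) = 1849/ 243360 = 0.01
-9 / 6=-3 / 2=-1.50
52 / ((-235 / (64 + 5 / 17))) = -56836 / 3995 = -14.23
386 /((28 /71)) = 13703 /14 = 978.79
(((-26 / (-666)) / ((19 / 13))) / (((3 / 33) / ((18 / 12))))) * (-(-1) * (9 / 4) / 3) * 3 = 5577 / 5624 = 0.99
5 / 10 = 1 / 2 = 0.50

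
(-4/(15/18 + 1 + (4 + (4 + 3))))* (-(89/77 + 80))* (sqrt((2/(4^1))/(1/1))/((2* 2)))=18747* sqrt(2)/5929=4.47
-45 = -45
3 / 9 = 1 / 3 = 0.33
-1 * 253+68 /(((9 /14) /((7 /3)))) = -167 /27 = -6.19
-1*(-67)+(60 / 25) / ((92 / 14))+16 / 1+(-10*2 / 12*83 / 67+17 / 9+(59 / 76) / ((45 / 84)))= 111515948 / 1317555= 84.64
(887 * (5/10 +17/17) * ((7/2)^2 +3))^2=26348107041/64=411689172.52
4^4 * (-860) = -220160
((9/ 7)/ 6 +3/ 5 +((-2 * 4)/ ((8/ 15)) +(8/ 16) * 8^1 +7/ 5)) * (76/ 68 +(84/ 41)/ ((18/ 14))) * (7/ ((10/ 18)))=-51021/ 170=-300.12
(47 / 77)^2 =2209 / 5929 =0.37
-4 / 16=-1 / 4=-0.25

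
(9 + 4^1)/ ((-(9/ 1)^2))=-0.16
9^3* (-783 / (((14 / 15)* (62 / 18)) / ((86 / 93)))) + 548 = -1100825149 / 6727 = -163642.80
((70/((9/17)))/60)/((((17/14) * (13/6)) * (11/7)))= 686/1287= 0.53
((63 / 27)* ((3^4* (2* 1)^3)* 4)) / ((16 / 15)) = 5670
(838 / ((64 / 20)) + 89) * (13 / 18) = 36491 / 144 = 253.41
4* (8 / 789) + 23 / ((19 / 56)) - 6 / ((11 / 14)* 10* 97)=5424211778 / 79976985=67.82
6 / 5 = 1.20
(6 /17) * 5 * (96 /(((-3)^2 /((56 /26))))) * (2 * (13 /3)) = 17920 /51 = 351.37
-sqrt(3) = -1.73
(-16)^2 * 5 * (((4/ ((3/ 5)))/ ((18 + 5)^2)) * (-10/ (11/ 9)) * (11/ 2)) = -384000/ 529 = -725.90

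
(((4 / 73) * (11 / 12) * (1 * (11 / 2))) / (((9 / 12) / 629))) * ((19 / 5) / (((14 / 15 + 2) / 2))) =600.28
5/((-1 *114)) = -5/114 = -0.04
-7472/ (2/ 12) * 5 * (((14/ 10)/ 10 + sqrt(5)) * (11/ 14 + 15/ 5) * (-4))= 2376096/ 5 + 23760960 * sqrt(5)/ 7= 8065379.45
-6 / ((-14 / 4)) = 12 / 7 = 1.71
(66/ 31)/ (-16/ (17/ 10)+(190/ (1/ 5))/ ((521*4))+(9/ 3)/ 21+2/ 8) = -16367736/ 65831693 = -0.25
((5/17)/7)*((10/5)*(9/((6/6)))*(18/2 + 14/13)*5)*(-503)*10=-191673.24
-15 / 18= -5 / 6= -0.83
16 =16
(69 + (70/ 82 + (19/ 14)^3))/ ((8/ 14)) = 8140035/ 64288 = 126.62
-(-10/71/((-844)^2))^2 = -25/639479302533184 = -0.00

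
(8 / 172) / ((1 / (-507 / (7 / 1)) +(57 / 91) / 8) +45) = 56784 / 55017253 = 0.00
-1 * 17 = -17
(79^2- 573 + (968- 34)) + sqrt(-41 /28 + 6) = 6604.13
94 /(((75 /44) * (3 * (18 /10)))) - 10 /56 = 113783 /11340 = 10.03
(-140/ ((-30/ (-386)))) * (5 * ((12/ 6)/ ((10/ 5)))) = -27020/ 3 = -9006.67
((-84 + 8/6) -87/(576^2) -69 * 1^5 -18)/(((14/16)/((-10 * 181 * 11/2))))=1930324.89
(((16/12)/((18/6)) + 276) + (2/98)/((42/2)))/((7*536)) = 853387/11582424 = 0.07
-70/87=-0.80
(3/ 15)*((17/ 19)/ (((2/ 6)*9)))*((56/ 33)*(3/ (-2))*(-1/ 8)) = 0.02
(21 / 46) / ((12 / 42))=147 / 92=1.60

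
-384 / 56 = -48 / 7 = -6.86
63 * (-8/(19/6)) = -3024/19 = -159.16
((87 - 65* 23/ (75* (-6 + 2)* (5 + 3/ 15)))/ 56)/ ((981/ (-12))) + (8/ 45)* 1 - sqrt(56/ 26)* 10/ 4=87109/ 549360 - 5* sqrt(91)/ 13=-3.51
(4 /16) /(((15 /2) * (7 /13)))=13 /210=0.06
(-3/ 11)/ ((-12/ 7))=7/ 44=0.16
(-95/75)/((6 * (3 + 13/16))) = -152/2745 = -0.06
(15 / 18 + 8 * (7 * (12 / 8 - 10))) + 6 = -2815 / 6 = -469.17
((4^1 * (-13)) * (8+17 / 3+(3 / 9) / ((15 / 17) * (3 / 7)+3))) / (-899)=431626 / 542097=0.80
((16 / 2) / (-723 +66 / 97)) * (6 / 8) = -194 / 23355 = -0.01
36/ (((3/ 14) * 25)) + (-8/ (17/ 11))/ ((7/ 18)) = -19608/ 2975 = -6.59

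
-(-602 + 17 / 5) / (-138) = -2993 / 690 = -4.34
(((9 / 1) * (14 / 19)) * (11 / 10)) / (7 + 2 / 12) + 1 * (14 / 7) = 3.02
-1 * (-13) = 13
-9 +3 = -6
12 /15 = 4 /5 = 0.80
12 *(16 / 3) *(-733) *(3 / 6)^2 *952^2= -10629133312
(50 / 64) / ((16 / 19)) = 475 / 512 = 0.93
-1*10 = -10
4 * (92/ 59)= 368/ 59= 6.24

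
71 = 71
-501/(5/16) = -1603.20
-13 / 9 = -1.44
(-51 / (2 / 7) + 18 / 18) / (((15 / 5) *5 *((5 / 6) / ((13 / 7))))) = -923 / 35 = -26.37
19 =19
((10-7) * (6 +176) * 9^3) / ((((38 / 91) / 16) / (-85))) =-24630343920 / 19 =-1296333890.53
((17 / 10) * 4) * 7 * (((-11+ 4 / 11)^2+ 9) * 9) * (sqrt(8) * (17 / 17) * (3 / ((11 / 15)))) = 569780568 * sqrt(2) / 1331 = 605403.01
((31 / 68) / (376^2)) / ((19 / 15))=465 / 182657792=0.00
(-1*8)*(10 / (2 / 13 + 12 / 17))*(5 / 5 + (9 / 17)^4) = -9368528 / 93347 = -100.36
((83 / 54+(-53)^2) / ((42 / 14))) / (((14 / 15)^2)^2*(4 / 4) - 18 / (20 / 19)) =-94855625 / 1654543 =-57.33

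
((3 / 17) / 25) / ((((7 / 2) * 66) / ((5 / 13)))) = 1 / 85085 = 0.00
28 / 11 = 2.55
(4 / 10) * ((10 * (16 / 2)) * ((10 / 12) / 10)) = 2.67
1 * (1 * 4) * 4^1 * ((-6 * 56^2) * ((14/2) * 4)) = -8429568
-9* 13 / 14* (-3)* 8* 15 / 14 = 10530 / 49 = 214.90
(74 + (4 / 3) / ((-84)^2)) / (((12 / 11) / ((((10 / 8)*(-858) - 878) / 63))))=-16804333799 / 8001504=-2100.15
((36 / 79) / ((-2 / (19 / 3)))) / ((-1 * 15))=38 / 395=0.10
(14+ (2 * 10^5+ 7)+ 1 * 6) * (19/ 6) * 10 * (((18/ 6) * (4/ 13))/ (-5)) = -15202052/ 13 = -1169388.62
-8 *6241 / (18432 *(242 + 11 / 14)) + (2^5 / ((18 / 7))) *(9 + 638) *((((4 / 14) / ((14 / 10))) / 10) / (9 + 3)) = 375016303 / 27409536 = 13.68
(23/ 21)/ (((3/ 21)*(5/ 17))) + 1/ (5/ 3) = 80/ 3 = 26.67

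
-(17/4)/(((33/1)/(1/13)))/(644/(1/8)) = -17/8840832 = -0.00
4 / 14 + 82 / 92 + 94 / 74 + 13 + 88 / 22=231695 / 11914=19.45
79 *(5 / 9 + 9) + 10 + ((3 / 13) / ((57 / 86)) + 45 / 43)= 73248281 / 95589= 766.28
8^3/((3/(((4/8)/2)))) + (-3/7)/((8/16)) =878/21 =41.81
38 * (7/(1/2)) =532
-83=-83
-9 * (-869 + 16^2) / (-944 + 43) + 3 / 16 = -85569 / 14416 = -5.94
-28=-28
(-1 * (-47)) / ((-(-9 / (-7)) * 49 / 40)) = -1880 / 63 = -29.84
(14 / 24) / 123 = 7 / 1476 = 0.00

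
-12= -12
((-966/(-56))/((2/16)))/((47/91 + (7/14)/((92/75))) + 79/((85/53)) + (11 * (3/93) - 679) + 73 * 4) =-2029540240/4948287439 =-0.41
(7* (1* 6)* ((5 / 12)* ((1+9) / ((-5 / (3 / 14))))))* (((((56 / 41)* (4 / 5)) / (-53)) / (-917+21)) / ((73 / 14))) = -0.00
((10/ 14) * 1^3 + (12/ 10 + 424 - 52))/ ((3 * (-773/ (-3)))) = 13087/ 27055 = 0.48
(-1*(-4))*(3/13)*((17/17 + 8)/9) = 12/13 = 0.92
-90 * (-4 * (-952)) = -342720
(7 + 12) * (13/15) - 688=-10073/15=-671.53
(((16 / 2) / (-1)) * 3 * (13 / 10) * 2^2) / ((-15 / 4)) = 832 / 25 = 33.28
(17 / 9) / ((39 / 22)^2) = 8228 / 13689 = 0.60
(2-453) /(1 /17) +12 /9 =-22997 /3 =-7665.67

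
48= 48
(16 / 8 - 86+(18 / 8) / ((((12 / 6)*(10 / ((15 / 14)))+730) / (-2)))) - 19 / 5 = -1972123 / 22460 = -87.81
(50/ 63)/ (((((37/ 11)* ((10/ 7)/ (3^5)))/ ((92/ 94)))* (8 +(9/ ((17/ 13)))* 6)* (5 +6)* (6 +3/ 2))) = 7038/ 728641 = 0.01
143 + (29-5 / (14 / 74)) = 1019 / 7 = 145.57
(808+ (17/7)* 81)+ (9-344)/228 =1601179/1596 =1003.24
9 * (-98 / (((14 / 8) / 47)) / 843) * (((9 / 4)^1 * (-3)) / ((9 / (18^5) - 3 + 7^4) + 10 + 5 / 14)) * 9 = 704971366848 / 994592699519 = 0.71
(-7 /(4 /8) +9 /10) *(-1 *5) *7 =917 /2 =458.50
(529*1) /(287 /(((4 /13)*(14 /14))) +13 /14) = 14812 /26143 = 0.57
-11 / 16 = -0.69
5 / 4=1.25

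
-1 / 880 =-0.00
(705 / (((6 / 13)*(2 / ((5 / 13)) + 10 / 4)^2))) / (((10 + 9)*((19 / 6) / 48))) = 43992000 / 2140369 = 20.55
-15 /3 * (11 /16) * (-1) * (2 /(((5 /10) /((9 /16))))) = 495 /64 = 7.73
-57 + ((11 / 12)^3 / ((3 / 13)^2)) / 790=-700081621 / 12286080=-56.98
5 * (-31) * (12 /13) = -1860 /13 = -143.08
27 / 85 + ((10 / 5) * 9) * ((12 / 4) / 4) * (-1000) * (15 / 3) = -5737473 / 85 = -67499.68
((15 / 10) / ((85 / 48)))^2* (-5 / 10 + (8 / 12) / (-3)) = -3744 / 7225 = -0.52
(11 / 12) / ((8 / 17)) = 187 / 96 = 1.95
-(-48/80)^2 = -9/25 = -0.36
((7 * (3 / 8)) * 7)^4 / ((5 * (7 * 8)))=66706983 / 163840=407.15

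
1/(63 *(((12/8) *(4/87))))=29/126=0.23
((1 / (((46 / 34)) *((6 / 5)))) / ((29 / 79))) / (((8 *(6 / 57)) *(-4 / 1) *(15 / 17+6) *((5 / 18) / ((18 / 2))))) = -1301367 / 554944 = -2.35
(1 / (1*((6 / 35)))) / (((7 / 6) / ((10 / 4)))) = 25 / 2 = 12.50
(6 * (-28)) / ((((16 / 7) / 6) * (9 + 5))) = -63 / 2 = -31.50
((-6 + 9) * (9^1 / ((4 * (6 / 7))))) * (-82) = -2583 / 4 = -645.75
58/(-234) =-29/117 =-0.25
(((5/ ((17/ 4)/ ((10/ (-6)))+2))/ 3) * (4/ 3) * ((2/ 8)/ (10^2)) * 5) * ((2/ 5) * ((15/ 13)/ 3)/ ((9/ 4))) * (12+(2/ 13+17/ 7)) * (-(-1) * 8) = -424640/ 1054053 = -0.40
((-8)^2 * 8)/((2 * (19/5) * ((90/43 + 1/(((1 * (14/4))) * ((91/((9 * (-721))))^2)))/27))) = 1.25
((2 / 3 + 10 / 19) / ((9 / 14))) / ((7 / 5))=680 / 513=1.33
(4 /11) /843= 4 /9273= 0.00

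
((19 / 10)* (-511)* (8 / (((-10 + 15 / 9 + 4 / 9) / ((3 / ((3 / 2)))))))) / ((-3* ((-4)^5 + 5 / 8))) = 0.64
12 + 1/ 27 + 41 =1432/ 27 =53.04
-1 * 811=-811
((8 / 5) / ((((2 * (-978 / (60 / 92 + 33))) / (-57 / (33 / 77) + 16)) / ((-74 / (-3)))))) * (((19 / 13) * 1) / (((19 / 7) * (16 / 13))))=1303029 / 37490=34.76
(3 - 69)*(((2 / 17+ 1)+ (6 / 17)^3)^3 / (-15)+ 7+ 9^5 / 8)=-1156491155559320141 / 2371757529940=-487609.35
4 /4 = 1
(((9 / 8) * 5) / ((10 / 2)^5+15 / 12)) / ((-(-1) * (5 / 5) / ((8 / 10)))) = 18 / 12505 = 0.00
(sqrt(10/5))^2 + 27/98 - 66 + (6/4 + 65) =136/49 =2.78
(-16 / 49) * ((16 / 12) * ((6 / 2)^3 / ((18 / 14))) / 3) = -64 / 21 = -3.05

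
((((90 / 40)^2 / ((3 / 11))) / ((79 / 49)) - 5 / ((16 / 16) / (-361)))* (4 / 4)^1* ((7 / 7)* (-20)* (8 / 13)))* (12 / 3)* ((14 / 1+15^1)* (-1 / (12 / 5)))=256100450 / 237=1080592.62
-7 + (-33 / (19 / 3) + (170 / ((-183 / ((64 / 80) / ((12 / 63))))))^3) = -308803760 / 4312639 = -71.60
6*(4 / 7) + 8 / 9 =4.32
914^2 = 835396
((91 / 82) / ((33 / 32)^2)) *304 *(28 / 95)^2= 584450048 / 21208275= 27.56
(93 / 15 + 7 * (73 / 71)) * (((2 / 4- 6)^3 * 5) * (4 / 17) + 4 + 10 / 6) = -46102286 / 18105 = -2546.38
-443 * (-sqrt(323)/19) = 443 * sqrt(323)/19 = 419.04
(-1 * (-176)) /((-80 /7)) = -77 /5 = -15.40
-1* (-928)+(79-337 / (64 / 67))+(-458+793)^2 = 112879.20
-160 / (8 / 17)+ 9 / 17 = -5771 / 17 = -339.47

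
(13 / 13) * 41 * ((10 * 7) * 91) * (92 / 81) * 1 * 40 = 961105600 / 81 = 11865501.23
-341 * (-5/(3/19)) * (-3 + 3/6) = -161975/6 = -26995.83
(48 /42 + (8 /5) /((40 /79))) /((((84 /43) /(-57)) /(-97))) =59674497 /4900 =12178.47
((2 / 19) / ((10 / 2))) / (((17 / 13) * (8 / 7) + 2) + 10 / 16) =1456 / 284905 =0.01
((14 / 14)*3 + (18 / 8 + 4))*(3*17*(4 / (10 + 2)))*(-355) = -223295 / 4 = -55823.75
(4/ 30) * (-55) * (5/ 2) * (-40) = 2200/ 3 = 733.33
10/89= 0.11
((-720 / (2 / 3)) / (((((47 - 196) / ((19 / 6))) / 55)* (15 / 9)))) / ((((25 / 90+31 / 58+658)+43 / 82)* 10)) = 241542972 / 2102557327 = 0.11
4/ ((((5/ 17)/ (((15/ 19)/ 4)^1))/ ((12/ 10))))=306/ 95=3.22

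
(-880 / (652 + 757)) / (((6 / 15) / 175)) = -385000 / 1409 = -273.24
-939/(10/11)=-10329/10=-1032.90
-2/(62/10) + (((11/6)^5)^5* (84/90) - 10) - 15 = 23511144513831991471960313267/6610041966958655569920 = 3556882.79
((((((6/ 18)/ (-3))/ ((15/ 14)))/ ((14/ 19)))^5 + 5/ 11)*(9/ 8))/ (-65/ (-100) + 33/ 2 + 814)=112087217393/ 182204214699375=0.00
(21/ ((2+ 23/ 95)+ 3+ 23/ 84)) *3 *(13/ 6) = 1089270/ 44017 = 24.75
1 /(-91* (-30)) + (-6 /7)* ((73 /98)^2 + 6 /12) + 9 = 26534168 /3277365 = 8.10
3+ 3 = 6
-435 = -435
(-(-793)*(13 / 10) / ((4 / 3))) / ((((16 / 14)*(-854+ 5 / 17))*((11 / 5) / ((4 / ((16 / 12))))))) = -11040939 / 10217152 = -1.08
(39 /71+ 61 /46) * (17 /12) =104125 /39192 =2.66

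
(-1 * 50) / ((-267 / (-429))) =-7150 / 89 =-80.34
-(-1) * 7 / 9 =7 / 9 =0.78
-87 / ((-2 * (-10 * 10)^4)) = 87 / 200000000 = 0.00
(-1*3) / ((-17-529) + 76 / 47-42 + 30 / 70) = 987 / 192779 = 0.01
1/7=0.14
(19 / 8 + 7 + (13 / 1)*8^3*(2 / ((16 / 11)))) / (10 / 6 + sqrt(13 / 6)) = 1099365 / 44-219873*sqrt(78) / 88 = 2918.91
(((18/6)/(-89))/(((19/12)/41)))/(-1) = 1476/1691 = 0.87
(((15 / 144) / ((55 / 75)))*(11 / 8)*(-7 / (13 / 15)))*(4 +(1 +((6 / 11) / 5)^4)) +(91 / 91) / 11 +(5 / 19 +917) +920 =4234206783461 / 2314449280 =1829.47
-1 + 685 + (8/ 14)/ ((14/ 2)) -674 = 494/ 49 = 10.08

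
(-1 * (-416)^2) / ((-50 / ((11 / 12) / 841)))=237952 / 63075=3.77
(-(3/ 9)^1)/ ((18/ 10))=-5/ 27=-0.19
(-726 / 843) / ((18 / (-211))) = 10.10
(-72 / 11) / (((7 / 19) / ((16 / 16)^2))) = -17.77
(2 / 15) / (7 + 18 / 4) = 4 / 345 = 0.01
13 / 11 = 1.18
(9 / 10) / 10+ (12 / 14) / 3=263 / 700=0.38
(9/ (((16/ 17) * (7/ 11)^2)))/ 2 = 18513/ 1568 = 11.81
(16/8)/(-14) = -1/7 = -0.14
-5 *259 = -1295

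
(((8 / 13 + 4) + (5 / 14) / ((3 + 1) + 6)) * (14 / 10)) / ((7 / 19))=17.67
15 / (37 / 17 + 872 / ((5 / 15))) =255 / 44509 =0.01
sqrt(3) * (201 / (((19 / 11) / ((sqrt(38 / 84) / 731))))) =2211 * sqrt(266) / 194446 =0.19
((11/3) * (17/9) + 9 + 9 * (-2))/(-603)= 56/16281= 0.00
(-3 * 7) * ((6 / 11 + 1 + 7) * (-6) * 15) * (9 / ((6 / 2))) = 532980 / 11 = 48452.73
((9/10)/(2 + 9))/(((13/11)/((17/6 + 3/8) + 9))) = 0.85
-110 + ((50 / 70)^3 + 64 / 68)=-633797 / 5831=-108.69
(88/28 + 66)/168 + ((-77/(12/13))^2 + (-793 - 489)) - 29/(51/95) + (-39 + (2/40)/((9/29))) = 3348995873/599760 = 5583.89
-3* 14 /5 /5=-42 /25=-1.68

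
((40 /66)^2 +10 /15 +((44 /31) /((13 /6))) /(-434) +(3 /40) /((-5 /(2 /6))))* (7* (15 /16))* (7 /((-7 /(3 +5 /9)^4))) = -160317288128512 /148769329995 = -1077.62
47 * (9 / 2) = 423 / 2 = 211.50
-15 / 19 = -0.79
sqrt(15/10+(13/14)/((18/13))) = sqrt(3829)/42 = 1.47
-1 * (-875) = 875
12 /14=6 /7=0.86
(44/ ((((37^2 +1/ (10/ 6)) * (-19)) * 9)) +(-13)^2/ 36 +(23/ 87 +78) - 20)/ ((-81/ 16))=-534506633/ 42979653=-12.44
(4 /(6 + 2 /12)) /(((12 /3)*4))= 3 /74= 0.04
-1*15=-15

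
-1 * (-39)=39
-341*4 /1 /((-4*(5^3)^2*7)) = 341 /109375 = 0.00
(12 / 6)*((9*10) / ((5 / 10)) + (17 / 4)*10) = 445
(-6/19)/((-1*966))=1/3059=0.00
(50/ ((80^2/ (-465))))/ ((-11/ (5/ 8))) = 2325/ 11264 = 0.21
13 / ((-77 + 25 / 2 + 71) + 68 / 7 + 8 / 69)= 12558 / 15775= 0.80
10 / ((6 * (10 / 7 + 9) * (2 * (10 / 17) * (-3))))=-119 / 2628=-0.05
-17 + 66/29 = -427/29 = -14.72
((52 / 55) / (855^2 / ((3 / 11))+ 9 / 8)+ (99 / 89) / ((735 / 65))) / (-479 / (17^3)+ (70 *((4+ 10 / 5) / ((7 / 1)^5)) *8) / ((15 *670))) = -36926720671336069 / 36590480246649087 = -1.01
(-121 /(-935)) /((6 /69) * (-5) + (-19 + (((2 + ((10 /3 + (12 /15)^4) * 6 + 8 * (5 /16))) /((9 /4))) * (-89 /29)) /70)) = -26263125 /4050742048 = -0.01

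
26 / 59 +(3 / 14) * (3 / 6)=905 / 1652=0.55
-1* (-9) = 9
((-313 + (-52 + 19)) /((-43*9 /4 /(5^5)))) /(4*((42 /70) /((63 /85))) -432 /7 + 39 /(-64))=-1937600000 /10244019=-189.14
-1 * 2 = -2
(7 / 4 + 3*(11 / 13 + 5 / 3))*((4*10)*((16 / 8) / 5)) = 1932 / 13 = 148.62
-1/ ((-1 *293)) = 1/ 293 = 0.00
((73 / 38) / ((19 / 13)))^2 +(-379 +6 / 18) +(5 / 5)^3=-587912969 / 1563852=-375.94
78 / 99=0.79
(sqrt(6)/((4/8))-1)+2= 1+2*sqrt(6)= 5.90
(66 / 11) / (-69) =-2 / 23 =-0.09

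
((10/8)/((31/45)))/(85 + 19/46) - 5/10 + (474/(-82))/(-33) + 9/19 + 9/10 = 11168529799/10436956310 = 1.07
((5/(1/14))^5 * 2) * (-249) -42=-836988600042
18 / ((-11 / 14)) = -252 / 11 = -22.91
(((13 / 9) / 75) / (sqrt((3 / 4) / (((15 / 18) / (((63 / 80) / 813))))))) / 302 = 26 * sqrt(11382) / 1284255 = 0.00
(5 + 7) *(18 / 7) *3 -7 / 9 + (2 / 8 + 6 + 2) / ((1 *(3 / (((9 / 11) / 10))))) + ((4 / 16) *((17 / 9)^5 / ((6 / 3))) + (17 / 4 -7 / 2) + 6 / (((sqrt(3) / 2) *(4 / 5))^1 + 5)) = 245772350449 / 2533792590 -60 *sqrt(3) / 613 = 96.83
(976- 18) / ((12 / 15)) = 2395 / 2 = 1197.50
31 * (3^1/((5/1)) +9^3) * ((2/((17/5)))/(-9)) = -75392/51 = -1478.27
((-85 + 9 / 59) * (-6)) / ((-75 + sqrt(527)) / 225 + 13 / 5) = 202743000 / 900871 - 6758100 * sqrt(527) / 15314807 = 214.92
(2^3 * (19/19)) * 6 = 48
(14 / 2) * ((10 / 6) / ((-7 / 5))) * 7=-58.33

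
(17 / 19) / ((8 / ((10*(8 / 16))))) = 85 / 152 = 0.56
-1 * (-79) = 79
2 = 2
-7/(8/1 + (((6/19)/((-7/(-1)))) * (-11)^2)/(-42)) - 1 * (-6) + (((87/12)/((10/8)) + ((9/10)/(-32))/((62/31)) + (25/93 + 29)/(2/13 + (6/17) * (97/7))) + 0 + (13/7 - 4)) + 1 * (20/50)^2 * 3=447750688108177/29779296086400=15.04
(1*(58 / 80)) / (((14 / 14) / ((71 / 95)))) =2059 / 3800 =0.54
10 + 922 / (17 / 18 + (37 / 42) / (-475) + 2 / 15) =27912820 / 32197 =866.94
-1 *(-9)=9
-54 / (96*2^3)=-9 / 128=-0.07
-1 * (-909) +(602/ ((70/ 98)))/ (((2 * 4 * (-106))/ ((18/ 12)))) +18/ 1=3924159/ 4240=925.51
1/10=0.10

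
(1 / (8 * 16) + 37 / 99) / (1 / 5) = 24175 / 12672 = 1.91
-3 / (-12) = 1 / 4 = 0.25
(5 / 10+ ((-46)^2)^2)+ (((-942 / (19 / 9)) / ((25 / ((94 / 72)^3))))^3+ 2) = 305164076473563057706069 / 69122916864000000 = 4414803.23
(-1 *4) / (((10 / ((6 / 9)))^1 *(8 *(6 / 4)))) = -1 / 45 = -0.02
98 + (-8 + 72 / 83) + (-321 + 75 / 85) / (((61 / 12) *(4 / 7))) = -1664352 / 86071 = -19.34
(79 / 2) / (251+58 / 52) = 0.16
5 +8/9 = 53/9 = 5.89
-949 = -949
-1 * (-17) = 17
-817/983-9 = -9664/983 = -9.83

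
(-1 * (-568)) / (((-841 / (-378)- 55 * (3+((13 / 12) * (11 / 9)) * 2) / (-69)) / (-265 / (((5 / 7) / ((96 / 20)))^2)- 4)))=-11084058359136 / 10965875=-1010777.38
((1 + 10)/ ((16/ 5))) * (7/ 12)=385/ 192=2.01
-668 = -668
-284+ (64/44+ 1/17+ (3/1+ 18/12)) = -103967/374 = -277.99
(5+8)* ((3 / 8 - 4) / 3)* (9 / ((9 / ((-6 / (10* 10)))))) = 0.94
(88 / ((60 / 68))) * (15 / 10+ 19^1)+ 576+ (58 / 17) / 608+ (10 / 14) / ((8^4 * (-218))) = 79359492367199 / 30283653120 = 2620.54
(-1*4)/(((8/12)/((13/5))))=-78/5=-15.60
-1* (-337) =337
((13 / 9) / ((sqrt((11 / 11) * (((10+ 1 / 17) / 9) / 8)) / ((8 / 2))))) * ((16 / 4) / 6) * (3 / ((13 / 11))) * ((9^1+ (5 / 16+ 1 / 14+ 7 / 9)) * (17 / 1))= 1915441 * sqrt(646) / 10773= 4519.06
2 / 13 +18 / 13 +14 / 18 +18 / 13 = 433 / 117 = 3.70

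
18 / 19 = 0.95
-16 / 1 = -16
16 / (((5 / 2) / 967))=30944 / 5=6188.80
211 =211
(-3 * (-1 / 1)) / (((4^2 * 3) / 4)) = 0.25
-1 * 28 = -28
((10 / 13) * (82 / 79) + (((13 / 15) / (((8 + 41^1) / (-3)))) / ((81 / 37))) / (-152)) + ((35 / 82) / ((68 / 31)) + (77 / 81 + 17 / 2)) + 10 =1839282136856 / 89967711015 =20.44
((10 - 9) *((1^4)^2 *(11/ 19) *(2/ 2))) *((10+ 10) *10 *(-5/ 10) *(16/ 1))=-17600/ 19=-926.32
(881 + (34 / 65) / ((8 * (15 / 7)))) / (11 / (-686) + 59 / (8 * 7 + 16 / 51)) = 846202143206 / 990883725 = 853.99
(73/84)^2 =5329/7056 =0.76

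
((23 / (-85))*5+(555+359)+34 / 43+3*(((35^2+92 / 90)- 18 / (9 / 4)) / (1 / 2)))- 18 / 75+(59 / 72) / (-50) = 21635211767 / 2631600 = 8221.31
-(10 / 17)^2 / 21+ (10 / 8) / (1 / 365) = 11075525 / 24276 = 456.23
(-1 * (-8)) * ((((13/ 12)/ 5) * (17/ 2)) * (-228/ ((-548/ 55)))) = 46189/ 137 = 337.15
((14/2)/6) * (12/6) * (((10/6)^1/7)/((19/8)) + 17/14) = 1049/342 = 3.07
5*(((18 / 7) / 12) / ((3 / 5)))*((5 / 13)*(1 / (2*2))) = 125 / 728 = 0.17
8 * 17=136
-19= -19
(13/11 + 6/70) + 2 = 1258/385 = 3.27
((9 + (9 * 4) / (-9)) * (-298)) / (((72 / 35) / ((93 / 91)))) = -115475 / 156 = -740.22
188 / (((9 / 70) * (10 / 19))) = 25004 / 9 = 2778.22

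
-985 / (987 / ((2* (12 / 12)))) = -1970 / 987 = -2.00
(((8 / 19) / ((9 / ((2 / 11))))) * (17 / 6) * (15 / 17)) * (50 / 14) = 1000 / 13167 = 0.08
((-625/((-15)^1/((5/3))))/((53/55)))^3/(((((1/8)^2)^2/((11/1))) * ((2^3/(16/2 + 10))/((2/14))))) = 457531250000000000/84413259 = 5420134886.63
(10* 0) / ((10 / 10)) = 0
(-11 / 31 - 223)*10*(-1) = 69240 / 31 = 2233.55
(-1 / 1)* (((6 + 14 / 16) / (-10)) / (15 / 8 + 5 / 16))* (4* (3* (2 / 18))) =44 / 105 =0.42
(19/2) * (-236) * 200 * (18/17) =-8071200/17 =-474776.47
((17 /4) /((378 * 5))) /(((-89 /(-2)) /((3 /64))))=17 /7176960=0.00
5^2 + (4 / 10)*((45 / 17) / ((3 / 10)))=485 / 17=28.53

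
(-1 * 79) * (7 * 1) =-553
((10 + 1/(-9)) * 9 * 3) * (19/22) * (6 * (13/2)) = 197847/22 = 8993.05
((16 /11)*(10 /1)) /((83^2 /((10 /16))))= 100 /75779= 0.00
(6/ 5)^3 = 216/ 125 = 1.73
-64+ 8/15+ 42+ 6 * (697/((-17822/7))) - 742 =-14609761/19095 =-765.11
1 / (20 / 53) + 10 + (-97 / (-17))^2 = 261297 / 5780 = 45.21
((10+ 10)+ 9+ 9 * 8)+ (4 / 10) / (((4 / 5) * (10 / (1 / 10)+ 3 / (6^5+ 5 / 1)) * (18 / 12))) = 235772990 / 2334309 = 101.00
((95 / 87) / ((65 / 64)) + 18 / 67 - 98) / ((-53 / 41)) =300296956 / 4016181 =74.77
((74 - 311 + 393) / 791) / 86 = 78 / 34013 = 0.00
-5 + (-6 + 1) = -10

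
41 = 41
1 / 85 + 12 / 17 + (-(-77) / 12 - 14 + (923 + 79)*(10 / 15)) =674357 / 1020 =661.13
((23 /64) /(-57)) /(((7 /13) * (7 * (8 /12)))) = -299 /119168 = -0.00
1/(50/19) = 19/50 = 0.38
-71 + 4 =-67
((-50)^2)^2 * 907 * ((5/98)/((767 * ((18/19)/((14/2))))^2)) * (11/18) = 7034564453125/428862681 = 16402.84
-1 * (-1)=1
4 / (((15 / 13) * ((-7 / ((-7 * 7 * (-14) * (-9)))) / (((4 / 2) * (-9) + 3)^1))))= -45864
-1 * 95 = -95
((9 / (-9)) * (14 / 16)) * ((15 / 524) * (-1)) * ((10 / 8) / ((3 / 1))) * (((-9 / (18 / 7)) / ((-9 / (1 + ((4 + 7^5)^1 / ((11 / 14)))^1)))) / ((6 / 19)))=1826040125 / 6640128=275.00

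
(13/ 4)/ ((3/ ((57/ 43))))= 247/ 172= 1.44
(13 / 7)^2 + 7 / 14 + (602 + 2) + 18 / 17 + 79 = 1146221 / 1666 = 688.01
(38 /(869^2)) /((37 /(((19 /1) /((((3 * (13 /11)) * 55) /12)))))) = 0.00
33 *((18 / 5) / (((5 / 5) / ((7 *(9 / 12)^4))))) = 168399 / 640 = 263.12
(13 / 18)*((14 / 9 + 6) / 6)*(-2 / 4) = -221 / 486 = -0.45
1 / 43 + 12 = 12.02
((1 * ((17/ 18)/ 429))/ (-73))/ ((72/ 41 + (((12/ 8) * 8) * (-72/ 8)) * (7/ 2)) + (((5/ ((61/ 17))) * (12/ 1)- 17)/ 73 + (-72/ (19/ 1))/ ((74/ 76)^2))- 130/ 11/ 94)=2735671331/ 34504402364592264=0.00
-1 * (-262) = 262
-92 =-92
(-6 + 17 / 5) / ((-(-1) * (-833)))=13 / 4165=0.00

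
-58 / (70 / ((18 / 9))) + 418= 14572 / 35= 416.34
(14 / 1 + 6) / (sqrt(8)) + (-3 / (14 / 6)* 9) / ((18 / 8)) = -36 / 7 + 5* sqrt(2) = 1.93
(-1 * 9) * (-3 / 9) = 3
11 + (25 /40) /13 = 1149 /104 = 11.05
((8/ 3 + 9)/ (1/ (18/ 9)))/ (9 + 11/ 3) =35/ 19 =1.84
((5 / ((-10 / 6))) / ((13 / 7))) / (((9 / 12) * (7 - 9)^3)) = 7 / 26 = 0.27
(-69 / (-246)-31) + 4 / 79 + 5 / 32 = -3162573 / 103648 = -30.51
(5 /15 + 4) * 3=13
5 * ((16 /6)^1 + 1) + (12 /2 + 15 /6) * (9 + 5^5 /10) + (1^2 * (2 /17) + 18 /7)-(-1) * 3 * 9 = 3970943 /1428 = 2780.77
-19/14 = -1.36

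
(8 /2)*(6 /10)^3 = 108 /125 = 0.86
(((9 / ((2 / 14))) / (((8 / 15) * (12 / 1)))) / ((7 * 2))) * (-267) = -12015 / 64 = -187.73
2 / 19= 0.11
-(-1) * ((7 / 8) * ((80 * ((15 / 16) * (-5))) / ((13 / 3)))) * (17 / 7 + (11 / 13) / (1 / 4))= -595125 / 1352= -440.18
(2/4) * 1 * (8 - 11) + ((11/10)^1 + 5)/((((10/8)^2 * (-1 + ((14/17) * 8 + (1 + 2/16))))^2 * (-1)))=-8103542911/5209806250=-1.56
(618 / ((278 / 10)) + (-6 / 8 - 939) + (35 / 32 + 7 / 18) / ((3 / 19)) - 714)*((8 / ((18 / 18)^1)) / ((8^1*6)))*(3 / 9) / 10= -9.01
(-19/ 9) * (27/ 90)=-19/ 30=-0.63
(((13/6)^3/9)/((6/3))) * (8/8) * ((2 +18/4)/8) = 28561/62208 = 0.46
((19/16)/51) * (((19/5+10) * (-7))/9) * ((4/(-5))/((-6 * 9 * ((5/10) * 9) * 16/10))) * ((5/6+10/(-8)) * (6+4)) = 15295/7138368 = 0.00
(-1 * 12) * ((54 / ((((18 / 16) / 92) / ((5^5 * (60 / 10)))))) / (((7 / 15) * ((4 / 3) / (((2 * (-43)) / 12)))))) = 80109000000 / 7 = 11444142857.14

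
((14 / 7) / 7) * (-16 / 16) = -2 / 7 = -0.29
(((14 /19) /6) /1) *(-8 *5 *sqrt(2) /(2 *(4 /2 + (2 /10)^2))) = -3500 *sqrt(2) /2907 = -1.70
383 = 383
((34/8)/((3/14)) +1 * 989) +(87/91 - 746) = 144029/546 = 263.79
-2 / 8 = -1 / 4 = -0.25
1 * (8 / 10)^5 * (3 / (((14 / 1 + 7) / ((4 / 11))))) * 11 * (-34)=-139264 / 21875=-6.37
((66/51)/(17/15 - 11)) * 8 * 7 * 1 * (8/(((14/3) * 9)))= -880/629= -1.40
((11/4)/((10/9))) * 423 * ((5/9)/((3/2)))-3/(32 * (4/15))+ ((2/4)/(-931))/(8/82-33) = 62277258077/160757632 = 387.40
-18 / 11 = -1.64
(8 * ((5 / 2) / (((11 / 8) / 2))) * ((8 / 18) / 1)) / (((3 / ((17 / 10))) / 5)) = 10880 / 297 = 36.63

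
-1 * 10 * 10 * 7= -700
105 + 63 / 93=3276 / 31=105.68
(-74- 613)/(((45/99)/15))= -22671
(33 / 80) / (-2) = -33 / 160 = -0.21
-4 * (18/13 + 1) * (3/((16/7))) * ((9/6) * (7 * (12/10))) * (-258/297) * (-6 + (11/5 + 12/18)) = -3069899/7150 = -429.36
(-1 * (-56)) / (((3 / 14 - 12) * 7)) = -112 / 165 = -0.68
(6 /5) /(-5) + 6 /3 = 44 /25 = 1.76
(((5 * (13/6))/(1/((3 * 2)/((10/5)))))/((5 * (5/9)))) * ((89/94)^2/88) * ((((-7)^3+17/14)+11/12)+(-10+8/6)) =-9070170759/217719040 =-41.66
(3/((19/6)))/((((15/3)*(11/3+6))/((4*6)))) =0.47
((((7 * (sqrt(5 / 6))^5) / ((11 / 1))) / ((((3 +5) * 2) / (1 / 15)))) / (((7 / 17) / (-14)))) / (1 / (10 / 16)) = -2975 * sqrt(30) / 456192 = -0.04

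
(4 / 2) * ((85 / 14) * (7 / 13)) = 85 / 13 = 6.54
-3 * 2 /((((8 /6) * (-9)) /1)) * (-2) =-1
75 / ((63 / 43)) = 1075 / 21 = 51.19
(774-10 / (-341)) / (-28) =-65986 / 2387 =-27.64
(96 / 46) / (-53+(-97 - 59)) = -48 / 4807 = -0.01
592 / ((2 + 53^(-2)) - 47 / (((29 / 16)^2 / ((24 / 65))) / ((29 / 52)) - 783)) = 1959233499824 / 6822997605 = 287.15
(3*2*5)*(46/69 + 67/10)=221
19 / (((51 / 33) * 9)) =209 / 153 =1.37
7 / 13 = 0.54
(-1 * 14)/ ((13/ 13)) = -14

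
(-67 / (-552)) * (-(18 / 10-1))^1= -67 / 690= -0.10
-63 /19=-3.32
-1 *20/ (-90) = 2/ 9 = 0.22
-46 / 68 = -23 / 34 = -0.68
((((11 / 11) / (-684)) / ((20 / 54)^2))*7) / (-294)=27 / 106400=0.00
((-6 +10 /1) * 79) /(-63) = -316 /63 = -5.02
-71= -71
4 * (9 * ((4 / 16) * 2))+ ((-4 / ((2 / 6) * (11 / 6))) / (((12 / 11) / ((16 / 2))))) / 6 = 10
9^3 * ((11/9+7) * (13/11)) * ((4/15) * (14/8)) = 181818/55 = 3305.78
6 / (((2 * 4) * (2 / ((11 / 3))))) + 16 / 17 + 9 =1539 / 136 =11.32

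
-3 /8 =-0.38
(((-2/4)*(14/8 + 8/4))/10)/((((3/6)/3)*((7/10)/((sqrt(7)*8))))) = -90*sqrt(7)/7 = -34.02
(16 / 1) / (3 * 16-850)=-8 / 401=-0.02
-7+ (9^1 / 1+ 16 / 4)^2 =162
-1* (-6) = 6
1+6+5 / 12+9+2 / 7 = 1403 / 84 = 16.70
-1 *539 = -539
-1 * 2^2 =-4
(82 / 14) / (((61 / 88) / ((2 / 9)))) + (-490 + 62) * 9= -14796020 / 3843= -3850.12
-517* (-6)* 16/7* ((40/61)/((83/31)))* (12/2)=369262080/35441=10419.06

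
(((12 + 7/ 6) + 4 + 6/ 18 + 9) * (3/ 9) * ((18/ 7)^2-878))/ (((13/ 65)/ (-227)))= 1284249095/ 147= 8736388.40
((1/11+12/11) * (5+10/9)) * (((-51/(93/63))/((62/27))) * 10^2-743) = -140391745/8649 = -16232.14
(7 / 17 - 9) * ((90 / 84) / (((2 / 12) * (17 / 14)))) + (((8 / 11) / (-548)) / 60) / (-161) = -45.47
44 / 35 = 1.26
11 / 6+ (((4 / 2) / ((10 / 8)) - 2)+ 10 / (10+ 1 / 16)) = 11723 / 4830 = 2.43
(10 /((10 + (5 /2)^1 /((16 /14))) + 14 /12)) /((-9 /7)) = -1120 /1923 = -0.58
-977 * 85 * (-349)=28982705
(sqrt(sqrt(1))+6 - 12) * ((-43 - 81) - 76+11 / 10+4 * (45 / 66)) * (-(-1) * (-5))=-107895 / 22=-4904.32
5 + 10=15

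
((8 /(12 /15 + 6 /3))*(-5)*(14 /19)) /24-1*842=-48019 /57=-842.44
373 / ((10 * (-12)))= -373 / 120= -3.11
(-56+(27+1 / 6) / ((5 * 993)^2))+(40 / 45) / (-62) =-256832891147 / 4585127850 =-56.01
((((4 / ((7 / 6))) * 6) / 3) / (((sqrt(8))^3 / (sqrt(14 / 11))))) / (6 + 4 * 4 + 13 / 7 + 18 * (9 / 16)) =24 * sqrt(77) / 20933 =0.01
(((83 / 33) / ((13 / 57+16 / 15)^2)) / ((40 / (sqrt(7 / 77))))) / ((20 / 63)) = 209741 *sqrt(11) / 19526496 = 0.04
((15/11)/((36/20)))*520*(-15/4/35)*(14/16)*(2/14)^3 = -1625/15092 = -0.11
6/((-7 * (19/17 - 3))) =51/112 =0.46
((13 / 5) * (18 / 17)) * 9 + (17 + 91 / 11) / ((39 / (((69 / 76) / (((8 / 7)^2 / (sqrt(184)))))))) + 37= 156653 * sqrt(46) / 173888 + 5251 / 85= 67.89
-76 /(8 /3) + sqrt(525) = -57 /2 + 5 * sqrt(21) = -5.59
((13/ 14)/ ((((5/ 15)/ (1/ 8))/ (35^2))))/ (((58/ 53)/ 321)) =116113725/ 928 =125122.55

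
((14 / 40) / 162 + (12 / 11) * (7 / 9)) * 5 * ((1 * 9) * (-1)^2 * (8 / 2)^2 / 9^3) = 60634 / 72171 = 0.84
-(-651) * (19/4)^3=4465209/64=69768.89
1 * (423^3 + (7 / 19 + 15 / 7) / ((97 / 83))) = 976437588989 / 12901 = 75686969.15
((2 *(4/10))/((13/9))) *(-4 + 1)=-108/65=-1.66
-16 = -16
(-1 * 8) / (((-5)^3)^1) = 8 / 125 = 0.06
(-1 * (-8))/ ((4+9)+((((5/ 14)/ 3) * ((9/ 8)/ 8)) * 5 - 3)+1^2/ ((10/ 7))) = 35840/ 48311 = 0.74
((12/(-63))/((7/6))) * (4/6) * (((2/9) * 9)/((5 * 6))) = -16/2205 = -0.01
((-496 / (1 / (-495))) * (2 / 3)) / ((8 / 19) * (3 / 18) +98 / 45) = 2257200 / 31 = 72812.90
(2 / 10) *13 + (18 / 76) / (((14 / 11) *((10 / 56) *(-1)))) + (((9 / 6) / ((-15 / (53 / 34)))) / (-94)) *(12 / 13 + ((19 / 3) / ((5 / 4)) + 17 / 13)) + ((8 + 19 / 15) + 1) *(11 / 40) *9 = 3194749919 / 118411800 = 26.98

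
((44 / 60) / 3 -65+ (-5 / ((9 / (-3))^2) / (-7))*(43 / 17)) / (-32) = 345691 / 171360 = 2.02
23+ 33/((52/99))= 4463/52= 85.83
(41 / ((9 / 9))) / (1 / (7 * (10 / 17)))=2870 / 17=168.82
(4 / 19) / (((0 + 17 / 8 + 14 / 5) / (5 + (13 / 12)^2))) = 8890 / 33687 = 0.26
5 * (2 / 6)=1.67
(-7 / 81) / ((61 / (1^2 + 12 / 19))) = -217 / 93879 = -0.00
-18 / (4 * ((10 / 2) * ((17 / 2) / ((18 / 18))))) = -0.11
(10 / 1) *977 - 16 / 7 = 68374 / 7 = 9767.71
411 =411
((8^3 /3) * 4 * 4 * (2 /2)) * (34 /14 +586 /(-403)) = 2660.97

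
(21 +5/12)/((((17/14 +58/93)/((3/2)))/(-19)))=-3178833/9572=-332.10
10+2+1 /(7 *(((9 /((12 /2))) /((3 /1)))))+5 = 121 /7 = 17.29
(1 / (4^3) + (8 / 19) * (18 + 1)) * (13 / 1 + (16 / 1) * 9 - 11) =37449 / 32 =1170.28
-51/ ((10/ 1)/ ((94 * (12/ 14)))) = -14382/ 35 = -410.91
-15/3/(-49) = 5/49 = 0.10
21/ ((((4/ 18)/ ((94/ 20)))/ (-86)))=-38196.90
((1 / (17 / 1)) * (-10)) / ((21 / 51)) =-10 / 7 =-1.43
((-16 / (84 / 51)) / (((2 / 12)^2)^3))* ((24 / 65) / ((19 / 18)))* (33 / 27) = -1675137024 / 8645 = -193769.46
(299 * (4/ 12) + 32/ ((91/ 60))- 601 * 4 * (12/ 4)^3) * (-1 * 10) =176869150/ 273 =647872.34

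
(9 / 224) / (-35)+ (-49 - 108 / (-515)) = -39400063 / 807520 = -48.79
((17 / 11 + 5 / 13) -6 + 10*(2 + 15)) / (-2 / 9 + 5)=34.73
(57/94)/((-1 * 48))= -19/1504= -0.01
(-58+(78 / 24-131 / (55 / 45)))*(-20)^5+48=5700000528 / 11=518181866.18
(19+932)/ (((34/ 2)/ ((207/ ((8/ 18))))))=1771713/ 68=26054.60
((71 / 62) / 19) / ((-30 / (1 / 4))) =-0.00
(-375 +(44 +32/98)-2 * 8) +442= 95.33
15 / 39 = 5 / 13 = 0.38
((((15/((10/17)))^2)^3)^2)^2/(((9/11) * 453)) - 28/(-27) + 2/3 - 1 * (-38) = 1054573639883248772659563832809806589611563/68400709632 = 15417583319777227960610110000000.00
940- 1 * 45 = 895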